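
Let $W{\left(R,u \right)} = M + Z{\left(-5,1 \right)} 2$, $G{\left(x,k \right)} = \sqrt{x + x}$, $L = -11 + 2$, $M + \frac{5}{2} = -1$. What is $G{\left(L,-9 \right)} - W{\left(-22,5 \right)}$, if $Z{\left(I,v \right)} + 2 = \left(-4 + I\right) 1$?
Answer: $\frac{51}{2} + 3 i \sqrt{2} \approx 25.5 + 4.2426 i$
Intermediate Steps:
$Z{\left(I,v \right)} = -6 + I$ ($Z{\left(I,v \right)} = -2 + \left(-4 + I\right) 1 = -2 + \left(-4 + I\right) = -6 + I$)
$M = - \frac{7}{2}$ ($M = - \frac{5}{2} - 1 = - \frac{7}{2} \approx -3.5$)
$L = -9$
$G{\left(x,k \right)} = \sqrt{2} \sqrt{x}$ ($G{\left(x,k \right)} = \sqrt{2 x} = \sqrt{2} \sqrt{x}$)
$W{\left(R,u \right)} = - \frac{51}{2}$ ($W{\left(R,u \right)} = - \frac{7}{2} + \left(-6 - 5\right) 2 = - \frac{7}{2} - 22 = - \frac{51}{2}$)
$G{\left(L,-9 \right)} - W{\left(-22,5 \right)} = \sqrt{2} \sqrt{-9} - - \frac{51}{2} = \sqrt{2} \cdot 3 i + \frac{51}{2} = 3 i \sqrt{2} + \frac{51}{2} = \frac{51}{2} + 3 i \sqrt{2}$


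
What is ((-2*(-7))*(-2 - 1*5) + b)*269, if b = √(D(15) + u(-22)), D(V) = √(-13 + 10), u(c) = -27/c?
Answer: -26362 + 269*√(594 + 484*I*√3)/22 ≈ -26014.0 + 180.0*I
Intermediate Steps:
D(V) = I*√3 (D(V) = √(-3) = I*√3)
b = √(27/22 + I*√3) (b = √(I*√3 - 27/(-22)) = √(I*√3 - 27*(-1/22)) = √(I*√3 + 27/22) = √(27/22 + I*√3) ≈ 1.2942 + 0.66914*I)
((-2*(-7))*(-2 - 1*5) + b)*269 = ((-2*(-7))*(-2 - 1*5) + √(594 + 484*I*√3)/22)*269 = (14*(-2 - 5) + √(594 + 484*I*√3)/22)*269 = (14*(-7) + √(594 + 484*I*√3)/22)*269 = (-98 + √(594 + 484*I*√3)/22)*269 = -26362 + 269*√(594 + 484*I*√3)/22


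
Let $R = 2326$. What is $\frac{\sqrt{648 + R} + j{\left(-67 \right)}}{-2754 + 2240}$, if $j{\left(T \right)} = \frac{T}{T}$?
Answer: $- \frac{1}{514} - \frac{\sqrt{2974}}{514} \approx -0.10804$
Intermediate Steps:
$j{\left(T \right)} = 1$
$\frac{\sqrt{648 + R} + j{\left(-67 \right)}}{-2754 + 2240} = \frac{\sqrt{648 + 2326} + 1}{-2754 + 2240} = \frac{\sqrt{2974} + 1}{-514} = \left(1 + \sqrt{2974}\right) \left(- \frac{1}{514}\right) = - \frac{1}{514} - \frac{\sqrt{2974}}{514}$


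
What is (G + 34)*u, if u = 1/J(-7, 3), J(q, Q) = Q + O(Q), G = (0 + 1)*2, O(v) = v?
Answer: 6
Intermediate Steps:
G = 2 (G = 1*2 = 2)
J(q, Q) = 2*Q (J(q, Q) = Q + Q = 2*Q)
u = ⅙ (u = 1/(2*3) = 1/6 = ⅙ ≈ 0.16667)
(G + 34)*u = (2 + 34)*(⅙) = 36*(⅙) = 6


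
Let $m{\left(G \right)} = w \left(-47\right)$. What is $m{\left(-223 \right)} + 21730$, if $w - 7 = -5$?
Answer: $21636$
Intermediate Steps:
$w = 2$ ($w = 7 - 5 = 2$)
$m{\left(G \right)} = -94$ ($m{\left(G \right)} = 2 \left(-47\right) = -94$)
$m{\left(-223 \right)} + 21730 = -94 + 21730 = 21636$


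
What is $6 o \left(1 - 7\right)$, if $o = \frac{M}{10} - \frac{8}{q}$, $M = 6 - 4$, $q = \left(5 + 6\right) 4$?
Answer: $- \frac{36}{55} \approx -0.65455$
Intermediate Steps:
$q = 44$ ($q = 11 \cdot 4 = 44$)
$M = 2$
$o = \frac{1}{55}$ ($o = \frac{2}{10} - \frac{8}{44} = 2 \cdot \frac{1}{10} - \frac{2}{11} = \frac{1}{5} - \frac{2}{11} = \frac{1}{55} \approx 0.018182$)
$6 o \left(1 - 7\right) = 6 \cdot \frac{1}{55} \left(1 - 7\right) = \frac{6 \left(1 - 7\right)}{55} = \frac{6}{55} \left(-6\right) = - \frac{36}{55}$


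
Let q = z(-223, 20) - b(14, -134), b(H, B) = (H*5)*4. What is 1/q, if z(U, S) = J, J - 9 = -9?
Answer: -1/280 ≈ -0.0035714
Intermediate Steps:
J = 0 (J = 9 - 9 = 0)
b(H, B) = 20*H (b(H, B) = (5*H)*4 = 20*H)
z(U, S) = 0
q = -280 (q = 0 - 20*14 = 0 - 1*280 = 0 - 280 = -280)
1/q = 1/(-280) = -1/280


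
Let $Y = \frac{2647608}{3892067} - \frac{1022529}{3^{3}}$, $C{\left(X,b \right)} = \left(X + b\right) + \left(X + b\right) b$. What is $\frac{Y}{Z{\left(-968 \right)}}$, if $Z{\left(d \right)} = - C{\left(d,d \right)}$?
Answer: $\frac{1326559964009}{65577468019536} \approx 0.020229$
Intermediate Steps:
$C{\left(X,b \right)} = X + b + b \left(X + b\right)$ ($C{\left(X,b \right)} = \left(X + b\right) + b \left(X + b\right) = X + b + b \left(X + b\right)$)
$Z{\left(d \right)} = - 2 d - 2 d^{2}$ ($Z{\left(d \right)} = - (d + d + d^{2} + d d) = - (d + d + d^{2} + d^{2}) = - (2 d + 2 d^{2}) = - 2 d - 2 d^{2}$)
$Y = - \frac{1326559964009}{35028603}$ ($Y = 2647608 \cdot \frac{1}{3892067} - \frac{1022529}{27} = \frac{2647608}{3892067} - \frac{340843}{9} = - \frac{1326559964009}{35028603} \approx -37871.0$)
$\frac{Y}{Z{\left(-968 \right)}} = - \frac{1326559964009}{35028603 \cdot 2 \left(-968\right) \left(-1 - -968\right)} = - \frac{1326559964009}{35028603 \cdot 2 \left(-968\right) \left(-1 + 968\right)} = - \frac{1326559964009}{35028603 \cdot 2 \left(-968\right) 967} = - \frac{1326559964009}{35028603 \left(-1872112\right)} = \left(- \frac{1326559964009}{35028603}\right) \left(- \frac{1}{1872112}\right) = \frac{1326559964009}{65577468019536}$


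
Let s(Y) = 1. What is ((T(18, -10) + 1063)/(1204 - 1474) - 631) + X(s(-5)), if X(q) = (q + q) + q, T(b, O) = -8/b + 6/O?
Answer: -3838994/6075 ≈ -631.93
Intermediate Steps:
X(q) = 3*q (X(q) = 2*q + q = 3*q)
((T(18, -10) + 1063)/(1204 - 1474) - 631) + X(s(-5)) = (((-8/18 + 6/(-10)) + 1063)/(1204 - 1474) - 631) + 3*1 = (((-8*1/18 + 6*(-1/10)) + 1063)/(-270) - 631) + 3 = (((-4/9 - 3/5) + 1063)*(-1/270) - 631) + 3 = ((-47/45 + 1063)*(-1/270) - 631) + 3 = ((47788/45)*(-1/270) - 631) + 3 = (-23894/6075 - 631) + 3 = -3857219/6075 + 3 = -3838994/6075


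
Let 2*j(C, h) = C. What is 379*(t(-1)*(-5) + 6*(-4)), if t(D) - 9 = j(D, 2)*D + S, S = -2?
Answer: -46617/2 ≈ -23309.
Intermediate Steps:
j(C, h) = C/2
t(D) = 7 + D²/2 (t(D) = 9 + ((D/2)*D - 2) = 9 + (D²/2 - 2) = 9 + (-2 + D²/2) = 7 + D²/2)
379*(t(-1)*(-5) + 6*(-4)) = 379*((7 + (½)*(-1)²)*(-5) + 6*(-4)) = 379*((7 + (½)*1)*(-5) - 24) = 379*((7 + ½)*(-5) - 24) = 379*((15/2)*(-5) - 24) = 379*(-75/2 - 24) = 379*(-123/2) = -46617/2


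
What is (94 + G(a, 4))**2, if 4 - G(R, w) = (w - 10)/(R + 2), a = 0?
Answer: 10201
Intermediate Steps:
G(R, w) = 4 - (-10 + w)/(2 + R) (G(R, w) = 4 - (w - 10)/(R + 2) = 4 - (-10 + w)/(2 + R))
(94 + G(a, 4))**2 = (94 + (18 - 1*4 + 4*0)/(2 + 0))**2 = (94 + (18 - 4 + 0)/2)**2 = (94 + (1/2)*14)**2 = (94 + 7)**2 = 101**2 = 10201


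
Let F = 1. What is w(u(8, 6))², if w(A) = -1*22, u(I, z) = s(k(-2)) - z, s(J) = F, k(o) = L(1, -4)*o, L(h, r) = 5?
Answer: 484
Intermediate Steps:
k(o) = 5*o
s(J) = 1
u(I, z) = 1 - z
w(A) = -22
w(u(8, 6))² = (-22)² = 484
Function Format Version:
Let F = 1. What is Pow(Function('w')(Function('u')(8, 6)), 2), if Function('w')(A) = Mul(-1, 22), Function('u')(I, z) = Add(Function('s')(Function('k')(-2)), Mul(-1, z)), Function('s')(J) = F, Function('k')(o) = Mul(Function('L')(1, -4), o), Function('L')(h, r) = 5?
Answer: 484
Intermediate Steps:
Function('k')(o) = Mul(5, o)
Function('s')(J) = 1
Function('u')(I, z) = Add(1, Mul(-1, z))
Function('w')(A) = -22
Pow(Function('w')(Function('u')(8, 6)), 2) = Pow(-22, 2) = 484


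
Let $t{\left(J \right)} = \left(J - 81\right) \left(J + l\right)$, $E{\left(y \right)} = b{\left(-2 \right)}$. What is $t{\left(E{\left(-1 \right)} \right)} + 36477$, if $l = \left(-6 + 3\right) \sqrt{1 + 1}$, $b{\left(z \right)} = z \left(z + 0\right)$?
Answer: $36169 + 231 \sqrt{2} \approx 36496.0$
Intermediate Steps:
$b{\left(z \right)} = z^{2}$ ($b{\left(z \right)} = z z = z^{2}$)
$E{\left(y \right)} = 4$ ($E{\left(y \right)} = \left(-2\right)^{2} = 4$)
$l = - 3 \sqrt{2} \approx -4.2426$
$t{\left(J \right)} = \left(-81 + J\right) \left(J - 3 \sqrt{2}\right)$ ($t{\left(J \right)} = \left(J - 81\right) \left(J - 3 \sqrt{2}\right) = \left(-81 + J\right) \left(J - 3 \sqrt{2}\right)$)
$t{\left(E{\left(-1 \right)} \right)} + 36477 = \left(4^{2} - 324 + 243 \sqrt{2} - 12 \sqrt{2}\right) + 36477 = \left(16 - 324 + 243 \sqrt{2} - 12 \sqrt{2}\right) + 36477 = \left(-308 + 231 \sqrt{2}\right) + 36477 = 36169 + 231 \sqrt{2}$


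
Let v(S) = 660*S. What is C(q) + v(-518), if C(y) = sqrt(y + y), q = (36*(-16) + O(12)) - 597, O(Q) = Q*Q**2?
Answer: -341880 + sqrt(1110) ≈ -3.4185e+5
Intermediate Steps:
O(Q) = Q**3
q = 555 (q = (36*(-16) + 12**3) - 597 = (-576 + 1728) - 597 = 1152 - 597 = 555)
C(y) = sqrt(2)*sqrt(y) (C(y) = sqrt(2*y) = sqrt(2)*sqrt(y))
C(q) + v(-518) = sqrt(2)*sqrt(555) + 660*(-518) = sqrt(1110) - 341880 = -341880 + sqrt(1110)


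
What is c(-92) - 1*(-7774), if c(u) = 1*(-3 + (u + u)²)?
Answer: 41627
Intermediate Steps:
c(u) = -3 + 4*u² (c(u) = 1*(-3 + (2*u)²) = 1*(-3 + 4*u²) = -3 + 4*u²)
c(-92) - 1*(-7774) = (-3 + 4*(-92)²) - 1*(-7774) = (-3 + 4*8464) + 7774 = (-3 + 33856) + 7774 = 33853 + 7774 = 41627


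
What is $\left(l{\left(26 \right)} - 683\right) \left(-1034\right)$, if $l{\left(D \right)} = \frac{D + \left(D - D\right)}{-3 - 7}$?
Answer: $\frac{3544552}{5} \approx 7.0891 \cdot 10^{5}$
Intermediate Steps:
$l{\left(D \right)} = - \frac{D}{10}$ ($l{\left(D \right)} = \frac{D + 0}{-10} = D \left(- \frac{1}{10}\right) = - \frac{D}{10}$)
$\left(l{\left(26 \right)} - 683\right) \left(-1034\right) = \left(\left(- \frac{1}{10}\right) 26 - 683\right) \left(-1034\right) = \left(- \frac{13}{5} - 683\right) \left(-1034\right) = \left(- \frac{3428}{5}\right) \left(-1034\right) = \frac{3544552}{5}$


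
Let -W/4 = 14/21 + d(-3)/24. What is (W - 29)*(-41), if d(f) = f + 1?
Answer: 3854/3 ≈ 1284.7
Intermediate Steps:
d(f) = 1 + f
W = -7/3 (W = -4*(14/21 + (1 - 3)/24) = -4*(14*(1/21) - 2*1/24) = -4*(⅔ - 1/12) = -4*7/12 = -7/3 ≈ -2.3333)
(W - 29)*(-41) = (-7/3 - 29)*(-41) = -94/3*(-41) = 3854/3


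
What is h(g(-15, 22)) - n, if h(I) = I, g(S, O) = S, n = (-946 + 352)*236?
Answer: 140169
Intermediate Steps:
n = -140184 (n = -594*236 = -140184)
h(g(-15, 22)) - n = -15 - 1*(-140184) = -15 + 140184 = 140169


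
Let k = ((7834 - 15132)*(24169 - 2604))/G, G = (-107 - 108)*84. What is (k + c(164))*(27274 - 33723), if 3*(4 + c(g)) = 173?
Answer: -34040098497/602 ≈ -5.6545e+7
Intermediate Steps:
G = -18060 (G = -215*84 = -18060)
k = 15738137/1806 (k = ((7834 - 15132)*(24169 - 2604))/(-18060) = -7298*21565*(-1/18060) = -157381370*(-1/18060) = 15738137/1806 ≈ 8714.4)
c(g) = 161/3 (c(g) = -4 + (⅓)*173 = -4 + 173/3 = 161/3)
(k + c(164))*(27274 - 33723) = (15738137/1806 + 161/3)*(27274 - 33723) = (5278353/602)*(-6449) = -34040098497/602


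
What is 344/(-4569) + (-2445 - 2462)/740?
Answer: -22674643/3381060 ≈ -6.7064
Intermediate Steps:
344/(-4569) + (-2445 - 2462)/740 = 344*(-1/4569) - 4907*1/740 = -344/4569 - 4907/740 = -22674643/3381060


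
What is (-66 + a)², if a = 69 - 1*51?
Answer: 2304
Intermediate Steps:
a = 18 (a = 69 - 51 = 18)
(-66 + a)² = (-66 + 18)² = (-48)² = 2304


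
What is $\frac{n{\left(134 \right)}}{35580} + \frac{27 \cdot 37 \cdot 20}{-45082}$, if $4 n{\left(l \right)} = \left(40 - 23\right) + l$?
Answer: $- \frac{1418373109}{3208035120} \approx -0.44213$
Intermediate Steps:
$n{\left(l \right)} = \frac{17}{4} + \frac{l}{4}$ ($n{\left(l \right)} = \frac{\left(40 - 23\right) + l}{4} = \frac{17 + l}{4} = \frac{17}{4} + \frac{l}{4}$)
$\frac{n{\left(134 \right)}}{35580} + \frac{27 \cdot 37 \cdot 20}{-45082} = \frac{\frac{17}{4} + \frac{1}{4} \cdot 134}{35580} + \frac{27 \cdot 37 \cdot 20}{-45082} = \left(\frac{17}{4} + \frac{67}{2}\right) \frac{1}{35580} + 999 \cdot 20 \left(- \frac{1}{45082}\right) = \frac{151}{4} \cdot \frac{1}{35580} + 19980 \left(- \frac{1}{45082}\right) = \frac{151}{142320} - \frac{9990}{22541} = - \frac{1418373109}{3208035120}$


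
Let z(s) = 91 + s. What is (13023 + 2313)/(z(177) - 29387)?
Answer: -15336/29119 ≈ -0.52667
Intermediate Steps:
(13023 + 2313)/(z(177) - 29387) = (13023 + 2313)/((91 + 177) - 29387) = 15336/(268 - 29387) = 15336/(-29119) = 15336*(-1/29119) = -15336/29119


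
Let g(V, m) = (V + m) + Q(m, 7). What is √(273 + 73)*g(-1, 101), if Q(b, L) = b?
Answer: 201*√346 ≈ 3738.8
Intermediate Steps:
g(V, m) = V + 2*m (g(V, m) = (V + m) + m = V + 2*m)
√(273 + 73)*g(-1, 101) = √(273 + 73)*(-1 + 2*101) = √346*(-1 + 202) = √346*201 = 201*√346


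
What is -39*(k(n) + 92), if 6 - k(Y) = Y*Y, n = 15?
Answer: 4953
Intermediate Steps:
k(Y) = 6 - Y**2 (k(Y) = 6 - Y*Y = 6 - Y**2)
-39*(k(n) + 92) = -39*((6 - 1*15**2) + 92) = -39*((6 - 1*225) + 92) = -39*((6 - 225) + 92) = -39*(-219 + 92) = -39*(-127) = 4953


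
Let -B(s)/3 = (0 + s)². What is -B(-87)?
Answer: 22707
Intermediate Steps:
B(s) = -3*s² (B(s) = -3*(0 + s)² = -3*s²)
-B(-87) = -(-3)*(-87)² = -(-3)*7569 = -1*(-22707) = 22707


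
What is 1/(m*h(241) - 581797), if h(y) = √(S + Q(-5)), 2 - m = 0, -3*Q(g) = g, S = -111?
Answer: -1745391/1015463248939 - 4*I*√246/1015463248939 ≈ -1.7188e-6 - 6.1782e-11*I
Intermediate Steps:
Q(g) = -g/3
m = 2 (m = 2 - 1*0 = 2 + 0 = 2)
h(y) = 2*I*√246/3 (h(y) = √(-111 - ⅓*(-5)) = √(-111 + 5/3) = √(-328/3) = 2*I*√246/3)
1/(m*h(241) - 581797) = 1/(2*(2*I*√246/3) - 581797) = 1/(4*I*√246/3 - 581797) = 1/(-581797 + 4*I*√246/3)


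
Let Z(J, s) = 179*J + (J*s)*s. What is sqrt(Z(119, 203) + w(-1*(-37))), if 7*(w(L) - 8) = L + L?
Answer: sqrt(241334338)/7 ≈ 2219.3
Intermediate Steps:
Z(J, s) = 179*J + J*s**2
w(L) = 8 + 2*L/7 (w(L) = 8 + (L + L)/7 = 8 + (2*L)/7 = 8 + 2*L/7)
sqrt(Z(119, 203) + w(-1*(-37))) = sqrt(119*(179 + 203**2) + (8 + 2*(-1*(-37))/7)) = sqrt(119*(179 + 41209) + (8 + (2/7)*37)) = sqrt(119*41388 + (8 + 74/7)) = sqrt(4925172 + 130/7) = sqrt(34476334/7) = sqrt(241334338)/7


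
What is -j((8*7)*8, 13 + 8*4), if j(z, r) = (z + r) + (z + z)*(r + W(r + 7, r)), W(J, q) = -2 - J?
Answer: 7571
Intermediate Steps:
j(z, r) = r - 17*z (j(z, r) = (z + r) + (z + z)*(r + (-2 - (r + 7))) = (r + z) + (2*z)*(r + (-2 - (7 + r))) = (r + z) + (2*z)*(r + (-2 + (-7 - r))) = (r + z) + (2*z)*(r + (-9 - r)) = (r + z) + (2*z)*(-9) = (r + z) - 18*z = r - 17*z)
-j((8*7)*8, 13 + 8*4) = -((13 + 8*4) - 17*8*7*8) = -((13 + 32) - 952*8) = -(45 - 17*448) = -(45 - 7616) = -1*(-7571) = 7571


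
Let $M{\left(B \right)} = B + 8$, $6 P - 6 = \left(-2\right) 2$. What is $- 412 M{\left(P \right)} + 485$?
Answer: $- \frac{8845}{3} \approx -2948.3$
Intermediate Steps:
$P = \frac{1}{3}$ ($P = 1 + \frac{\left(-2\right) 2}{6} = 1 + \frac{1}{6} \left(-4\right) = 1 - \frac{2}{3} = \frac{1}{3} \approx 0.33333$)
$M{\left(B \right)} = 8 + B$
$- 412 M{\left(P \right)} + 485 = - 412 \left(8 + \frac{1}{3}\right) + 485 = \left(-412\right) \frac{25}{3} + 485 = - \frac{10300}{3} + 485 = - \frac{8845}{3}$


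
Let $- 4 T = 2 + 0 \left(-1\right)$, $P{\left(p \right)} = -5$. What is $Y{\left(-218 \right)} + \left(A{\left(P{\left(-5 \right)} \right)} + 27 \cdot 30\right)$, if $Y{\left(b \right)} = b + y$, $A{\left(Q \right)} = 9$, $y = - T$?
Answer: $\frac{1203}{2} \approx 601.5$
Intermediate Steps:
$T = - \frac{1}{2}$ ($T = - \frac{2 + 0 \left(-1\right)}{4} = - \frac{2 + 0}{4} = \left(- \frac{1}{4}\right) 2 = - \frac{1}{2} \approx -0.5$)
$y = \frac{1}{2}$ ($y = \left(-1\right) \left(- \frac{1}{2}\right) = \frac{1}{2} \approx 0.5$)
$Y{\left(b \right)} = \frac{1}{2} + b$ ($Y{\left(b \right)} = b + \frac{1}{2} = \frac{1}{2} + b$)
$Y{\left(-218 \right)} + \left(A{\left(P{\left(-5 \right)} \right)} + 27 \cdot 30\right) = \left(\frac{1}{2} - 218\right) + \left(9 + 27 \cdot 30\right) = - \frac{435}{2} + \left(9 + 810\right) = - \frac{435}{2} + 819 = \frac{1203}{2}$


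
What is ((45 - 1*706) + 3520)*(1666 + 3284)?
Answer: 14152050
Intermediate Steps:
((45 - 1*706) + 3520)*(1666 + 3284) = ((45 - 706) + 3520)*4950 = (-661 + 3520)*4950 = 2859*4950 = 14152050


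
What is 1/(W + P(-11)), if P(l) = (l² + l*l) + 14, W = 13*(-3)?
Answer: 1/217 ≈ 0.0046083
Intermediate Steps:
W = -39
P(l) = 14 + 2*l² (P(l) = (l² + l²) + 14 = 2*l² + 14 = 14 + 2*l²)
1/(W + P(-11)) = 1/(-39 + (14 + 2*(-11)²)) = 1/(-39 + (14 + 2*121)) = 1/(-39 + (14 + 242)) = 1/(-39 + 256) = 1/217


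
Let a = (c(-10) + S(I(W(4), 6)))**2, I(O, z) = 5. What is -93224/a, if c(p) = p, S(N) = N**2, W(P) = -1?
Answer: -93224/225 ≈ -414.33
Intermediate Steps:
a = 225 (a = (-10 + 5**2)**2 = (-10 + 25)**2 = 15**2 = 225)
-93224/a = -93224/225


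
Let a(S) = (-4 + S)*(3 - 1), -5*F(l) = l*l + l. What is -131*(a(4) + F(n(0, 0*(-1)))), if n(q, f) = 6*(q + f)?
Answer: 0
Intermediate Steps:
n(q, f) = 6*f + 6*q (n(q, f) = 6*(f + q) = 6*f + 6*q)
F(l) = -l/5 - l**2/5 (F(l) = -(l*l + l)/5 = -(l**2 + l)/5 = -(l + l**2)/5 = -l/5 - l**2/5)
a(S) = -8 + 2*S (a(S) = (-4 + S)*2 = -8 + 2*S)
-131*(a(4) + F(n(0, 0*(-1)))) = -131*((-8 + 2*4) - (6*(0*(-1)) + 6*0)*(1 + (6*(0*(-1)) + 6*0))/5) = -131*((-8 + 8) - (6*0 + 0)*(1 + (6*0 + 0))/5) = -131*(0 - (0 + 0)*(1 + (0 + 0))/5) = -131*(0 - 1/5*0*(1 + 0)) = -131*(0 - 1/5*0*1) = -131*(0 + 0) = -131*0 = 0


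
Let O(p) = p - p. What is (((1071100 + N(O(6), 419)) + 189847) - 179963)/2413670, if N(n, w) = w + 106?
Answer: 1081509/2413670 ≈ 0.44808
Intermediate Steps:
O(p) = 0
N(n, w) = 106 + w
(((1071100 + N(O(6), 419)) + 189847) - 179963)/2413670 = (((1071100 + (106 + 419)) + 189847) - 179963)/2413670 = (((1071100 + 525) + 189847) - 179963)*(1/2413670) = ((1071625 + 189847) - 179963)*(1/2413670) = (1261472 - 179963)*(1/2413670) = 1081509*(1/2413670) = 1081509/2413670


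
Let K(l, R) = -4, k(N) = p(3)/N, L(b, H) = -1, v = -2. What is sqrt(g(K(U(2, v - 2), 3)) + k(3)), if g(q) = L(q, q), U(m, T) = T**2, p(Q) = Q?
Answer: 0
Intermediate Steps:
k(N) = 3/N
g(q) = -1
sqrt(g(K(U(2, v - 2), 3)) + k(3)) = sqrt(-1 + 3/3) = sqrt(-1 + 3*(1/3)) = sqrt(-1 + 1) = sqrt(0) = 0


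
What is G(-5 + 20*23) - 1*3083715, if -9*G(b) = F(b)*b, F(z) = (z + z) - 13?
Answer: -9387190/3 ≈ -3.1291e+6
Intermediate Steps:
F(z) = -13 + 2*z (F(z) = 2*z - 13 = -13 + 2*z)
G(b) = -b*(-13 + 2*b)/9 (G(b) = -(-13 + 2*b)*b/9 = -b*(-13 + 2*b)/9)
G(-5 + 20*23) - 1*3083715 = (-5 + 20*23)*(13 - 2*(-5 + 20*23))/9 - 1*3083715 = (-5 + 460)*(13 - 2*(-5 + 460))/9 - 3083715 = (1/9)*455*(13 - 2*455) - 3083715 = (1/9)*455*(13 - 910) - 3083715 = (1/9)*455*(-897) - 3083715 = -136045/3 - 3083715 = -9387190/3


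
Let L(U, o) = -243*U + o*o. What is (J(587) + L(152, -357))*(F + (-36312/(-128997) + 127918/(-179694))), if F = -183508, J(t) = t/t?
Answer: -21390082500572741326/1287777051 ≈ -1.6610e+10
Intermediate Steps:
J(t) = 1
L(U, o) = o² - 243*U (L(U, o) = -243*U + o² = o² - 243*U)
(J(587) + L(152, -357))*(F + (-36312/(-128997) + 127918/(-179694))) = (1 + ((-357)² - 243*152))*(-183508 + (-36312/(-128997) + 127918/(-179694))) = (1 + (127449 - 36936))*(-183508 + (-36312*(-1/128997) + 127918*(-1/179694))) = (1 + 90513)*(-183508 + (12104/42999 - 63959/89847)) = 90514*(-183508 - 554221651/1287777051) = 90514*(-236317945296559/1287777051) = -21390082500572741326/1287777051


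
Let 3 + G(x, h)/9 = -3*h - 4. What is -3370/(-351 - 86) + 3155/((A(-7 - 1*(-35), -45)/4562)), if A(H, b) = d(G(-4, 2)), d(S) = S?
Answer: -6289394780/51129 ≈ -1.2301e+5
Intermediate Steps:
G(x, h) = -63 - 27*h (G(x, h) = -27 + 9*(-3*h - 4) = -27 + 9*(-4 - 3*h) = -27 + (-36 - 27*h) = -63 - 27*h)
A(H, b) = -117 (A(H, b) = -63 - 27*2 = -63 - 54 = -117)
-3370/(-351 - 86) + 3155/((A(-7 - 1*(-35), -45)/4562)) = -3370/(-351 - 86) + 3155/((-117/4562)) = -3370/(-437) + 3155/((-117*1/4562)) = -3370*(-1/437) + 3155/(-117/4562) = 3370/437 + 3155*(-4562/117) = 3370/437 - 14393110/117 = -6289394780/51129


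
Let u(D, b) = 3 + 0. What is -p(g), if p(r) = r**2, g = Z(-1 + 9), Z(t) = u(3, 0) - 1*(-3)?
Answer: -36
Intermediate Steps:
u(D, b) = 3
Z(t) = 6 (Z(t) = 3 - 1*(-3) = 3 + 3 = 6)
g = 6
-p(g) = -1*6**2 = -1*36 = -36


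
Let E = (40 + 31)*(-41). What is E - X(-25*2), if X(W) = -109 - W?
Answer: -2852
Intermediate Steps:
E = -2911 (E = 71*(-41) = -2911)
E - X(-25*2) = -2911 - (-109 - (-25)*2) = -2911 - (-109 - 1*(-50)) = -2911 - (-109 + 50) = -2911 - 1*(-59) = -2911 + 59 = -2852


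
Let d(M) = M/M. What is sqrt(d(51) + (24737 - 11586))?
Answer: 4*sqrt(822) ≈ 114.68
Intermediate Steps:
d(M) = 1
sqrt(d(51) + (24737 - 11586)) = sqrt(1 + (24737 - 11586)) = sqrt(1 + 13151) = sqrt(13152) = 4*sqrt(822)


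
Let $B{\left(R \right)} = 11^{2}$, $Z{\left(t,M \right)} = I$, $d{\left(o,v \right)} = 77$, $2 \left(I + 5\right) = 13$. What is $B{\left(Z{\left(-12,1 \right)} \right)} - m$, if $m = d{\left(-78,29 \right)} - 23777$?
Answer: $23821$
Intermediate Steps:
$I = \frac{3}{2}$ ($I = -5 + \frac{1}{2} \cdot 13 = -5 + \frac{13}{2} = \frac{3}{2} \approx 1.5$)
$Z{\left(t,M \right)} = \frac{3}{2}$
$m = -23700$ ($m = 77 - 23777 = -23700$)
$B{\left(R \right)} = 121$
$B{\left(Z{\left(-12,1 \right)} \right)} - m = 121 - -23700 = 121 + 23700 = 23821$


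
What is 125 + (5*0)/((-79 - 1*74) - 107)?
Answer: 125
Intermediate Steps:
125 + (5*0)/((-79 - 1*74) - 107) = 125 + 0/((-79 - 74) - 107) = 125 + 0/(-153 - 107) = 125 + 0/(-260) = 125 + 0*(-1/260) = 125 + 0 = 125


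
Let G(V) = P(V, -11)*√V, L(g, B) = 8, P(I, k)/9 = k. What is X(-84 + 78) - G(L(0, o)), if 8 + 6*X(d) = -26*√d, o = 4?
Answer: -4/3 + 198*√2 - 13*I*√6/3 ≈ 278.68 - 10.614*I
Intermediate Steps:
P(I, k) = 9*k
G(V) = -99*√V (G(V) = (9*(-11))*√V = -99*√V)
X(d) = -4/3 - 13*√d/3 (X(d) = -4/3 + (-26*√d)/6 = -4/3 - 13*√d/3)
X(-84 + 78) - G(L(0, o)) = (-4/3 - 13*√(-84 + 78)/3) - (-99)*√8 = (-4/3 - 13*I*√6/3) - (-99)*2*√2 = (-4/3 - 13*I*√6/3) - (-198)*√2 = (-4/3 - 13*I*√6/3) + 198*√2 = -4/3 + 198*√2 - 13*I*√6/3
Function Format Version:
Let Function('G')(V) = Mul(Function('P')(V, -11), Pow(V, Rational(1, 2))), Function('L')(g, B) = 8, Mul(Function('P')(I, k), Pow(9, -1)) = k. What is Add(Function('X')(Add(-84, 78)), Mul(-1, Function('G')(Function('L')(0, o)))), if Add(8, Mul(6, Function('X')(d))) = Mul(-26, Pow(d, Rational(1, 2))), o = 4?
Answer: Add(Rational(-4, 3), Mul(198, Pow(2, Rational(1, 2))), Mul(Rational(-13, 3), I, Pow(6, Rational(1, 2)))) ≈ Add(278.68, Mul(-10.614, I))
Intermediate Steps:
Function('P')(I, k) = Mul(9, k)
Function('G')(V) = Mul(-99, Pow(V, Rational(1, 2))) (Function('G')(V) = Mul(Mul(9, -11), Pow(V, Rational(1, 2))) = Mul(-99, Pow(V, Rational(1, 2))))
Function('X')(d) = Add(Rational(-4, 3), Mul(Rational(-13, 3), Pow(d, Rational(1, 2)))) (Function('X')(d) = Add(Rational(-4, 3), Mul(Rational(1, 6), Mul(-26, Pow(d, Rational(1, 2))))) = Add(Rational(-4, 3), Mul(Rational(-13, 3), Pow(d, Rational(1, 2)))))
Add(Function('X')(Add(-84, 78)), Mul(-1, Function('G')(Function('L')(0, o)))) = Add(Add(Rational(-4, 3), Mul(Rational(-13, 3), Pow(Add(-84, 78), Rational(1, 2)))), Mul(-1, Mul(-99, Pow(8, Rational(1, 2))))) = Add(Add(Rational(-4, 3), Mul(Rational(-13, 3), Pow(-6, Rational(1, 2)))), Mul(-1, Mul(-99, Mul(2, Pow(2, Rational(1, 2)))))) = Add(Add(Rational(-4, 3), Mul(Rational(-13, 3), Mul(I, Pow(6, Rational(1, 2))))), Mul(-1, Mul(-198, Pow(2, Rational(1, 2))))) = Add(Add(Rational(-4, 3), Mul(Rational(-13, 3), I, Pow(6, Rational(1, 2)))), Mul(198, Pow(2, Rational(1, 2)))) = Add(Rational(-4, 3), Mul(198, Pow(2, Rational(1, 2))), Mul(Rational(-13, 3), I, Pow(6, Rational(1, 2))))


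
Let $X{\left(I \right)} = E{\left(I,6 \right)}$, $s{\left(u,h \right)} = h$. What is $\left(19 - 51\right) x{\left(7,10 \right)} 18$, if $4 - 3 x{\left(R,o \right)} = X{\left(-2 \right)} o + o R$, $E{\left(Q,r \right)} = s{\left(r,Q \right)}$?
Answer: $8832$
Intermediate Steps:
$E{\left(Q,r \right)} = Q$
$X{\left(I \right)} = I$
$x{\left(R,o \right)} = \frac{4}{3} + \frac{2 o}{3} - \frac{R o}{3}$ ($x{\left(R,o \right)} = \frac{4}{3} - \frac{- 2 o + o R}{3} = \frac{4}{3} - \frac{- 2 o + R o}{3} = \frac{4}{3} - \left(- \frac{2 o}{3} + \frac{R o}{3}\right) = \frac{4}{3} + \frac{2 o}{3} - \frac{R o}{3}$)
$\left(19 - 51\right) x{\left(7,10 \right)} 18 = \left(19 - 51\right) \left(\frac{4}{3} + \frac{2}{3} \cdot 10 - \frac{7}{3} \cdot 10\right) 18 = \left(19 - 51\right) \left(\frac{4}{3} + \frac{20}{3} - \frac{70}{3}\right) 18 = \left(-32\right) \left(- \frac{46}{3}\right) 18 = \frac{1472}{3} \cdot 18 = 8832$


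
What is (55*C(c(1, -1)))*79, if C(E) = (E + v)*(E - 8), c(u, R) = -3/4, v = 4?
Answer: -1976975/16 ≈ -1.2356e+5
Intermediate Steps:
c(u, R) = -¾ (c(u, R) = -3*¼ = -¾)
C(E) = (-8 + E)*(4 + E) (C(E) = (E + 4)*(E - 8) = (4 + E)*(-8 + E) = (-8 + E)*(4 + E))
(55*C(c(1, -1)))*79 = (55*(-32 + (-¾)² - 4*(-¾)))*79 = (55*(-32 + 9/16 + 3))*79 = (55*(-455/16))*79 = -25025/16*79 = -1976975/16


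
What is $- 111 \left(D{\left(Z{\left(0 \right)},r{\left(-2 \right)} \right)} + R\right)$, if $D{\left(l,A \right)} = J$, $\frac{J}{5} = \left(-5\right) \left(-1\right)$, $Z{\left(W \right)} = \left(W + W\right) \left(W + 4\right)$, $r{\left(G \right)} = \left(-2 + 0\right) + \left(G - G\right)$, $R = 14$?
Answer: $-4329$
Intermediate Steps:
$r{\left(G \right)} = -2$ ($r{\left(G \right)} = -2 + 0 = -2$)
$Z{\left(W \right)} = 2 W \left(4 + W\right)$
$J = 25$ ($J = 5 \left(\left(-5\right) \left(-1\right)\right) = 5 \cdot 5 = 25$)
$D{\left(l,A \right)} = 25$
$- 111 \left(D{\left(Z{\left(0 \right)},r{\left(-2 \right)} \right)} + R\right) = - 111 \left(25 + 14\right) = \left(-111\right) 39 = -4329$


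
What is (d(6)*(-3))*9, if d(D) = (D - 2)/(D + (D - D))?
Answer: -18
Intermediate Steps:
d(D) = (-2 + D)/D (d(D) = (-2 + D)/(D + 0) = (-2 + D)/D)
(d(6)*(-3))*9 = (((-2 + 6)/6)*(-3))*9 = (((⅙)*4)*(-3))*9 = ((⅔)*(-3))*9 = -2*9 = -18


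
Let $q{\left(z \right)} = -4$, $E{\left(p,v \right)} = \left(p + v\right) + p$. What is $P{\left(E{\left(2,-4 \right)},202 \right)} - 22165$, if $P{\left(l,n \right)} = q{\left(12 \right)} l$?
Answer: $-22165$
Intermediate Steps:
$E{\left(p,v \right)} = v + 2 p$
$P{\left(l,n \right)} = - 4 l$
$P{\left(E{\left(2,-4 \right)},202 \right)} - 22165 = - 4 \left(-4 + 2 \cdot 2\right) - 22165 = - 4 \left(-4 + 4\right) - 22165 = \left(-4\right) 0 - 22165 = 0 - 22165 = -22165$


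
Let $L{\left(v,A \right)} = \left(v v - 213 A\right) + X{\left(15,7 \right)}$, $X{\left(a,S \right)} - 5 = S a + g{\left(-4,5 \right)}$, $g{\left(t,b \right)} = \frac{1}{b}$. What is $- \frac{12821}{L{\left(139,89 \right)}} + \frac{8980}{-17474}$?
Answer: $- \frac{570731175}{20715427} \approx -27.551$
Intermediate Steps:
$X{\left(a,S \right)} = \frac{26}{5} + S a$ ($X{\left(a,S \right)} = 5 + \left(S a + \frac{1}{5}\right) = 5 + \left(\frac{1}{5} + S a\right) = \frac{26}{5} + S a$)
$L{\left(v,A \right)} = \frac{551}{5} + v^{2} - 213 A$ ($L{\left(v,A \right)} = \left(v v - 213 A\right) + \left(\frac{26}{5} + 7 \cdot 15\right) = \left(v^{2} - 213 A\right) + \left(\frac{26}{5} + 105\right) = \left(v^{2} - 213 A\right) + \frac{551}{5} = \frac{551}{5} + v^{2} - 213 A$)
$- \frac{12821}{L{\left(139,89 \right)}} + \frac{8980}{-17474} = - \frac{12821}{\frac{551}{5} + 139^{2} - 18957} + \frac{8980}{-17474} = - \frac{12821}{\frac{551}{5} + 19321 - 18957} + 8980 \left(- \frac{1}{17474}\right) = - \frac{12821}{\frac{2371}{5}} - \frac{4490}{8737} = \left(-12821\right) \frac{5}{2371} - \frac{4490}{8737} = - \frac{64105}{2371} - \frac{4490}{8737} = - \frac{570731175}{20715427}$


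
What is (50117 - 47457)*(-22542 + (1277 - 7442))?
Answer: -76360620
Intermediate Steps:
(50117 - 47457)*(-22542 + (1277 - 7442)) = 2660*(-22542 - 6165) = 2660*(-28707) = -76360620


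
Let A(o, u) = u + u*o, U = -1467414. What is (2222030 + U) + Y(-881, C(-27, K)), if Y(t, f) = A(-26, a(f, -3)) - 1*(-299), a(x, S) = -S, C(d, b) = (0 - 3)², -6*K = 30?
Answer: 754840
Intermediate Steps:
K = -5 (K = -⅙*30 = -5)
C(d, b) = 9 (C(d, b) = (-3)² = 9)
A(o, u) = u + o*u
Y(t, f) = 224 (Y(t, f) = (-1*(-3))*(1 - 26) - 1*(-299) = 3*(-25) + 299 = -75 + 299 = 224)
(2222030 + U) + Y(-881, C(-27, K)) = (2222030 - 1467414) + 224 = 754616 + 224 = 754840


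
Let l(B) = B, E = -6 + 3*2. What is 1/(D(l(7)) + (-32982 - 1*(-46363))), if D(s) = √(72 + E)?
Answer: 13381/179051089 - 6*√2/179051089 ≈ 7.4685e-5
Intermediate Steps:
E = 0 (E = -6 + 6 = 0)
D(s) = 6*√2 (D(s) = √(72 + 0) = √72 = 6*√2)
1/(D(l(7)) + (-32982 - 1*(-46363))) = 1/(6*√2 + (-32982 - 1*(-46363))) = 1/(6*√2 + (-32982 + 46363)) = 1/(6*√2 + 13381) = 1/(13381 + 6*√2)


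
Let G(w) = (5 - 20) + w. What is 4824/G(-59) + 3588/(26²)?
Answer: -28803/481 ≈ -59.881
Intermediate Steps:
G(w) = -15 + w
4824/G(-59) + 3588/(26²) = 4824/(-15 - 59) + 3588/(26²) = 4824/(-74) + 3588/676 = 4824*(-1/74) + 3588*(1/676) = -2412/37 + 69/13 = -28803/481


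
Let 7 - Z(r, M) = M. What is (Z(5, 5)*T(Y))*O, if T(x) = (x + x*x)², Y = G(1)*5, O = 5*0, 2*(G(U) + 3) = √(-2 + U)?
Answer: 0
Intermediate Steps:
G(U) = -3 + √(-2 + U)/2
O = 0
Z(r, M) = 7 - M
Y = -15 + 5*I/2 (Y = (-3 + √(-2 + 1)/2)*5 = (-3 + √(-1)/2)*5 = (-3 + I/2)*5 = -15 + 5*I/2 ≈ -15.0 + 2.5*I)
T(x) = (x + x²)²
(Z(5, 5)*T(Y))*O = ((7 - 1*5)*((-15 + 5*I/2)²*(1 + (-15 + 5*I/2))²))*0 = ((7 - 5)*((-15 + 5*I/2)²*(-14 + 5*I/2)²))*0 = (2*((-15 + 5*I/2)²*(-14 + 5*I/2)²))*0 = (2*(-15 + 5*I/2)²*(-14 + 5*I/2)²)*0 = 0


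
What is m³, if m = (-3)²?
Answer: 729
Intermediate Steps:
m = 9
m³ = 9³ = 729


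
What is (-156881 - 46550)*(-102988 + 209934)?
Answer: -21756131726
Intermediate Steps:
(-156881 - 46550)*(-102988 + 209934) = -203431*106946 = -21756131726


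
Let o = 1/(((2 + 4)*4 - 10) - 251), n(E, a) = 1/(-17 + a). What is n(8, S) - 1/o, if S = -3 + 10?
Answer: 2369/10 ≈ 236.90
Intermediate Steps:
S = 7
o = -1/237 (o = 1/((6*4 - 10) - 251) = 1/((24 - 10) - 251) = 1/(14 - 251) = 1/(-237) = -1/237 ≈ -0.0042194)
n(8, S) - 1/o = 1/(-17 + 7) - 1/(-1/237) = 1/(-10) - 1*(-237) = -1/10 + 237 = 2369/10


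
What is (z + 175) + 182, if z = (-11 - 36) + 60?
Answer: 370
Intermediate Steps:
z = 13 (z = -47 + 60 = 13)
(z + 175) + 182 = (13 + 175) + 182 = 188 + 182 = 370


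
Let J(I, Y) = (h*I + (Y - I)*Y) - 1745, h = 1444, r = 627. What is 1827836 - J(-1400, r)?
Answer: 2580252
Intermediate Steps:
J(I, Y) = -1745 + 1444*I + Y*(Y - I) (J(I, Y) = (1444*I + (Y - I)*Y) - 1745 = (1444*I + Y*(Y - I)) - 1745 = -1745 + 1444*I + Y*(Y - I))
1827836 - J(-1400, r) = 1827836 - (-1745 + 627² + 1444*(-1400) - 1*(-1400)*627) = 1827836 - (-1745 + 393129 - 2021600 + 877800) = 1827836 - 1*(-752416) = 1827836 + 752416 = 2580252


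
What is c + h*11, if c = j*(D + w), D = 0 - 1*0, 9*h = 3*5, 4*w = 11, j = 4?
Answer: 88/3 ≈ 29.333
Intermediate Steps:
w = 11/4 (w = (¼)*11 = 11/4 ≈ 2.7500)
h = 5/3 (h = (3*5)/9 = (⅑)*15 = 5/3 ≈ 1.6667)
D = 0 (D = 0 + 0 = 0)
c = 11 (c = 4*(0 + 11/4) = 4*(11/4) = 11)
c + h*11 = 11 + (5/3)*11 = 11 + 55/3 = 88/3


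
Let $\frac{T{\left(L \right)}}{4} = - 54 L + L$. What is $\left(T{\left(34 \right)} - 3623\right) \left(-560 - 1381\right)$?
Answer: $21022971$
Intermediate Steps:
$T{\left(L \right)} = - 212 L$ ($T{\left(L \right)} = 4 \left(- 54 L + L\right) = 4 \left(- 53 L\right) = - 212 L$)
$\left(T{\left(34 \right)} - 3623\right) \left(-560 - 1381\right) = \left(\left(-212\right) 34 - 3623\right) \left(-560 - 1381\right) = \left(-7208 - 3623\right) \left(-1941\right) = \left(-10831\right) \left(-1941\right) = 21022971$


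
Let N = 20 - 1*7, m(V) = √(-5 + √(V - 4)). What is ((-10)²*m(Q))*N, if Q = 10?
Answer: 1300*√(-5 + √6) ≈ 2076.1*I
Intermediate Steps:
m(V) = √(-5 + √(-4 + V))
N = 13 (N = 20 - 7 = 13)
((-10)²*m(Q))*N = ((-10)²*√(-5 + √(-4 + 10)))*13 = (100*√(-5 + √6))*13 = 1300*√(-5 + √6)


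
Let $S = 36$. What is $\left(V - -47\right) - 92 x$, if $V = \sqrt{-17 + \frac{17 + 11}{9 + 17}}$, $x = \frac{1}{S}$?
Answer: $\frac{400}{9} + \frac{3 i \sqrt{299}}{13} \approx 44.444 + 3.9904 i$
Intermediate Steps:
$x = \frac{1}{36} \approx 0.027778$
$V = \frac{3 i \sqrt{299}}{13}$ ($V = \sqrt{-17 + \frac{28}{26}} = \sqrt{-17 + 28 \cdot \frac{1}{26}} = \sqrt{-17 + \frac{14}{13}} = \sqrt{- \frac{207}{13}} = \frac{3 i \sqrt{299}}{13} \approx 3.9904 i$)
$\left(V - -47\right) - 92 x = \left(\frac{3 i \sqrt{299}}{13} - -47\right) - \frac{23}{9} = \left(\frac{3 i \sqrt{299}}{13} + 47\right) - \frac{23}{9} = \left(47 + \frac{3 i \sqrt{299}}{13}\right) - \frac{23}{9} = \frac{400}{9} + \frac{3 i \sqrt{299}}{13}$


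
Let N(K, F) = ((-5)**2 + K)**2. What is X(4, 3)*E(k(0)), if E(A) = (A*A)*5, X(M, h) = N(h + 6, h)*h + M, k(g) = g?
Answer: 0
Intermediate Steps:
N(K, F) = (25 + K)**2
X(M, h) = M + h*(31 + h)**2 (X(M, h) = (25 + (h + 6))**2*h + M = (25 + (6 + h))**2*h + M = (31 + h)**2*h + M = h*(31 + h)**2 + M = M + h*(31 + h)**2)
E(A) = 5*A**2 (E(A) = A**2*5 = 5*A**2)
X(4, 3)*E(k(0)) = (4 + 3*(31 + 3)**2)*(5*0**2) = (4 + 3*34**2)*(5*0) = (4 + 3*1156)*0 = (4 + 3468)*0 = 3472*0 = 0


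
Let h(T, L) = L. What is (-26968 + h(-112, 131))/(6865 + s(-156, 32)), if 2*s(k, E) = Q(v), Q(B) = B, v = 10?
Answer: -26837/6870 ≈ -3.9064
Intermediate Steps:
s(k, E) = 5 (s(k, E) = (½)*10 = 5)
(-26968 + h(-112, 131))/(6865 + s(-156, 32)) = (-26968 + 131)/(6865 + 5) = -26837/6870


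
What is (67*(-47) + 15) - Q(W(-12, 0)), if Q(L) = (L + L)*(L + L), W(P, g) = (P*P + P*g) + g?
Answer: -86078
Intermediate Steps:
W(P, g) = g + P**2 + P*g (W(P, g) = (P**2 + P*g) + g = g + P**2 + P*g)
Q(L) = 4*L**2 (Q(L) = (2*L)*(2*L) = 4*L**2)
(67*(-47) + 15) - Q(W(-12, 0)) = (67*(-47) + 15) - 4*(0 + (-12)**2 - 12*0)**2 = (-3149 + 15) - 4*(0 + 144 + 0)**2 = -3134 - 4*144**2 = -3134 - 4*20736 = -3134 - 1*82944 = -3134 - 82944 = -86078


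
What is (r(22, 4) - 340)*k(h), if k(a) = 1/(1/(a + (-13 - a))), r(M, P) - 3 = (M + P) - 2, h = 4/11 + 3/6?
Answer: 4069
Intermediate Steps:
h = 19/22 (h = 4*(1/11) + 3*(1/6) = 4/11 + 1/2 = 19/22 ≈ 0.86364)
r(M, P) = 1 + M + P (r(M, P) = 3 + ((M + P) - 2) = 3 + (-2 + M + P) = 1 + M + P)
k(a) = -13 (k(a) = 1/(1/(-13)) = 1/(-1/13) = -13)
(r(22, 4) - 340)*k(h) = ((1 + 22 + 4) - 340)*(-13) = (27 - 340)*(-13) = -313*(-13) = 4069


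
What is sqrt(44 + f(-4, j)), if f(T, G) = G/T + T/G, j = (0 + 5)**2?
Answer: sqrt(3759)/10 ≈ 6.1311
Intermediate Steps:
j = 25 (j = 5**2 = 25)
sqrt(44 + f(-4, j)) = sqrt(44 + (25/(-4) - 4/25)) = sqrt(44 + (25*(-1/4) - 4*1/25)) = sqrt(44 + (-25/4 - 4/25)) = sqrt(44 - 641/100) = sqrt(3759/100) = sqrt(3759)/10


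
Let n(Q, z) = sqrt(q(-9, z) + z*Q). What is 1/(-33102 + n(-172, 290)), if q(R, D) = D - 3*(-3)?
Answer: -3678/121754665 - I*sqrt(5509)/365263995 ≈ -3.0208e-5 - 2.032e-7*I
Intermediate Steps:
q(R, D) = 9 + D (q(R, D) = D + 9 = 9 + D)
n(Q, z) = sqrt(9 + z + Q*z) (n(Q, z) = sqrt((9 + z) + z*Q) = sqrt((9 + z) + Q*z) = sqrt(9 + z + Q*z))
1/(-33102 + n(-172, 290)) = 1/(-33102 + sqrt(9 + 290 - 172*290)) = 1/(-33102 + sqrt(9 + 290 - 49880)) = 1/(-33102 + sqrt(-49581)) = 1/(-33102 + 3*I*sqrt(5509))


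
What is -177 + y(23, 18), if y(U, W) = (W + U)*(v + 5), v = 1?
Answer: 69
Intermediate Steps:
y(U, W) = 6*U + 6*W (y(U, W) = (W + U)*(1 + 5) = (U + W)*6 = 6*U + 6*W)
-177 + y(23, 18) = -177 + (6*23 + 6*18) = -177 + (138 + 108) = -177 + 246 = 69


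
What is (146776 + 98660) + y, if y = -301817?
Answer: -56381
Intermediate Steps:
(146776 + 98660) + y = (146776 + 98660) - 301817 = 245436 - 301817 = -56381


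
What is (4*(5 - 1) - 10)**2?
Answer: 36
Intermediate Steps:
(4*(5 - 1) - 10)**2 = (4*4 - 10)**2 = (16 - 10)**2 = 6**2 = 36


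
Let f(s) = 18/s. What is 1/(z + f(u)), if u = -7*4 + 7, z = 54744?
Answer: 7/383202 ≈ 1.8267e-5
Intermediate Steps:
u = -21 (u = -28 + 7 = -21)
1/(z + f(u)) = 1/(54744 + 18/(-21)) = 1/(54744 + 18*(-1/21)) = 1/(54744 - 6/7) = 1/(383202/7) = 7/383202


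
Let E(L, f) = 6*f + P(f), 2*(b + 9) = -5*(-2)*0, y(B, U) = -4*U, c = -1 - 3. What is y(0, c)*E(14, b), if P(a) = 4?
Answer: -800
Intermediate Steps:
c = -4
b = -9 (b = -9 + (-5*(-2)*0)/2 = -9 + (10*0)/2 = -9 + (1/2)*0 = -9 + 0 = -9)
E(L, f) = 4 + 6*f (E(L, f) = 6*f + 4 = 4 + 6*f)
y(0, c)*E(14, b) = (-4*(-4))*(4 + 6*(-9)) = 16*(4 - 54) = 16*(-50) = -800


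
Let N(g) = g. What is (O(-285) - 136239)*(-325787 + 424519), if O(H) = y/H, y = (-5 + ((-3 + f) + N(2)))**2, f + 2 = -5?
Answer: -3833594135888/285 ≈ -1.3451e+10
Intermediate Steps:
f = -7 (f = -2 - 5 = -7)
y = 169 (y = (-5 + ((-3 - 7) + 2))**2 = (-5 + (-10 + 2))**2 = (-5 - 8)**2 = (-13)**2 = 169)
O(H) = 169/H
(O(-285) - 136239)*(-325787 + 424519) = (169/(-285) - 136239)*(-325787 + 424519) = (169*(-1/285) - 136239)*98732 = (-169/285 - 136239)*98732 = -38828284/285*98732 = -3833594135888/285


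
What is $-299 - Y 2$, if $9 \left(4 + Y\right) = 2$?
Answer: $- \frac{2623}{9} \approx -291.44$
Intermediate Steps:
$Y = - \frac{34}{9}$ ($Y = -4 + \frac{1}{9} \cdot 2 = -4 + \frac{2}{9} = - \frac{34}{9} \approx -3.7778$)
$-299 - Y 2 = -299 - \left(- \frac{34}{9}\right) 2 = -299 - - \frac{68}{9} = -299 + \frac{68}{9} = - \frac{2623}{9}$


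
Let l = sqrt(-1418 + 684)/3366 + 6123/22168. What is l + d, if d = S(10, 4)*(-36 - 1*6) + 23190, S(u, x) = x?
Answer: 510357819/22168 + I*sqrt(734)/3366 ≈ 23022.0 + 0.0080488*I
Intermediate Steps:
l = 6123/22168 + I*sqrt(734)/3366 (l = sqrt(-734)*(1/3366) + 6123*(1/22168) = (I*sqrt(734))*(1/3366) + 6123/22168 = I*sqrt(734)/3366 + 6123/22168 = 6123/22168 + I*sqrt(734)/3366 ≈ 0.27621 + 0.0080488*I)
d = 23022 (d = 4*(-36 - 1*6) + 23190 = 4*(-36 - 6) + 23190 = 4*(-42) + 23190 = -168 + 23190 = 23022)
l + d = (6123/22168 + I*sqrt(734)/3366) + 23022 = 510357819/22168 + I*sqrt(734)/3366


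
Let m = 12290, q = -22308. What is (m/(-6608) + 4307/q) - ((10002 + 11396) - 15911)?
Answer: -101143528943/18426408 ≈ -5489.1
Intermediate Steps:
(m/(-6608) + 4307/q) - ((10002 + 11396) - 15911) = (12290/(-6608) + 4307/(-22308)) - ((10002 + 11396) - 15911) = (12290*(-1/6608) + 4307*(-1/22308)) - (21398 - 15911) = (-6145/3304 - 4307/22308) - 1*5487 = -37828247/18426408 - 5487 = -101143528943/18426408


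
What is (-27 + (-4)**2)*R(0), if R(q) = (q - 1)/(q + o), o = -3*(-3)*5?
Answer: 11/45 ≈ 0.24444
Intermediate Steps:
o = 45 (o = 9*5 = 45)
R(q) = (-1 + q)/(45 + q) (R(q) = (q - 1)/(q + 45) = (-1 + q)/(45 + q))
(-27 + (-4)**2)*R(0) = (-27 + (-4)**2)*((-1 + 0)/(45 + 0)) = (-27 + 16)*(-1/45) = -11*(-1)/45 = -11*(-1/45) = 11/45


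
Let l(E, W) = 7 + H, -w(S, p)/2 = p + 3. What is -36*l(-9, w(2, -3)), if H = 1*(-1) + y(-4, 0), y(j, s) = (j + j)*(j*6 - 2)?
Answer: -7704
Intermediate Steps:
w(S, p) = -6 - 2*p (w(S, p) = -2*(p + 3) = -2*(3 + p) = -6 - 2*p)
y(j, s) = 2*j*(-2 + 6*j) (y(j, s) = (2*j)*(6*j - 2) = (2*j)*(-2 + 6*j) = 2*j*(-2 + 6*j))
H = 207 (H = 1*(-1) + 4*(-4)*(-1 + 3*(-4)) = -1 + 4*(-4)*(-1 - 12) = -1 + 4*(-4)*(-13) = -1 + 208 = 207)
l(E, W) = 214 (l(E, W) = 7 + 207 = 214)
-36*l(-9, w(2, -3)) = -36*214 = -7704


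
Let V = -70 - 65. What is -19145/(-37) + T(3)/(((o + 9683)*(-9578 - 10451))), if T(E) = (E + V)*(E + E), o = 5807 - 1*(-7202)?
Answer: 725113795097/1401369043 ≈ 517.43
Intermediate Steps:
V = -135
o = 13009 (o = 5807 + 7202 = 13009)
T(E) = 2*E*(-135 + E) (T(E) = (E - 135)*(E + E) = (-135 + E)*(2*E) = 2*E*(-135 + E))
-19145/(-37) + T(3)/(((o + 9683)*(-9578 - 10451))) = -19145/(-37) + (2*3*(-135 + 3))/(((13009 + 9683)*(-9578 - 10451))) = -19145*(-1/37) + (2*3*(-132))/((22692*(-20029))) = 19145/37 - 792/(-454498068) = 19145/37 - 792*(-1/454498068) = 19145/37 + 66/37874839 = 725113795097/1401369043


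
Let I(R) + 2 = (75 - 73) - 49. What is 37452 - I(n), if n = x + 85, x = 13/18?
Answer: 37501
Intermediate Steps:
x = 13/18 (x = 13*(1/18) = 13/18 ≈ 0.72222)
n = 1543/18 (n = 13/18 + 85 = 1543/18 ≈ 85.722)
I(R) = -49 (I(R) = -2 + ((75 - 73) - 49) = -2 + (2 - 49) = -2 - 47 = -49)
37452 - I(n) = 37452 - 1*(-49) = 37452 + 49 = 37501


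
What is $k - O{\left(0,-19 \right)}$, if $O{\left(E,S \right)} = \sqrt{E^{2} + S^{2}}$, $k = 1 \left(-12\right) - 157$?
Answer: $-188$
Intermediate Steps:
$k = -169$ ($k = -12 - 157 = -169$)
$k - O{\left(0,-19 \right)} = -169 - \sqrt{0^{2} + \left(-19\right)^{2}} = -169 - \sqrt{0 + 361} = -169 - \sqrt{361} = -169 - 19 = -188$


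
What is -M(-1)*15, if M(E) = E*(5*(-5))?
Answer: -375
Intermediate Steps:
M(E) = -25*E (M(E) = E*(-25) = -25*E)
-M(-1)*15 = -(-25)*(-1)*15 = -1*25*15 = -25*15 = -375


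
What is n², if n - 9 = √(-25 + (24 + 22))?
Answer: (9 + √21)² ≈ 184.49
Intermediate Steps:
n = 9 + √21 (n = 9 + √(-25 + (24 + 22)) = 9 + √(-25 + 46) = 9 + √21 ≈ 13.583)
n² = (9 + √21)²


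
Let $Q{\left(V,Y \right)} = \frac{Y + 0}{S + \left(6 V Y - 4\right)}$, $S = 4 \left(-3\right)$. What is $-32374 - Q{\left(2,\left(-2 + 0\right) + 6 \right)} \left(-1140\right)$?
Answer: $- \frac{64463}{2} \approx -32232.0$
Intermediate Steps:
$S = -12$
$Q{\left(V,Y \right)} = \frac{Y}{-16 + 6 V Y}$ ($Q{\left(V,Y \right)} = \frac{Y + 0}{-12 + \left(6 V Y - 4\right)} = \frac{Y}{-12 + \left(6 V Y - 4\right)} = \frac{Y}{-12 + \left(-4 + 6 V Y\right)} = \frac{Y}{-16 + 6 V Y}$)
$-32374 - Q{\left(2,\left(-2 + 0\right) + 6 \right)} \left(-1140\right) = -32374 - \frac{\left(-2 + 0\right) + 6}{2 \left(-8 + 3 \cdot 2 \left(\left(-2 + 0\right) + 6\right)\right)} \left(-1140\right) = -32374 - \frac{-2 + 6}{2 \left(-8 + 3 \cdot 2 \left(-2 + 6\right)\right)} \left(-1140\right) = -32374 - \frac{1}{2} \cdot 4 \frac{1}{-8 + 3 \cdot 2 \cdot 4} \left(-1140\right) = -32374 - \frac{1}{2} \cdot 4 \frac{1}{-8 + 24} \left(-1140\right) = -32374 - \frac{1}{2} \cdot 4 \cdot \frac{1}{16} \left(-1140\right) = -32374 - \frac{1}{8} \left(-1140\right) = -32374 - - \frac{285}{2} = -32374 + \frac{285}{2} = - \frac{64463}{2}$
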